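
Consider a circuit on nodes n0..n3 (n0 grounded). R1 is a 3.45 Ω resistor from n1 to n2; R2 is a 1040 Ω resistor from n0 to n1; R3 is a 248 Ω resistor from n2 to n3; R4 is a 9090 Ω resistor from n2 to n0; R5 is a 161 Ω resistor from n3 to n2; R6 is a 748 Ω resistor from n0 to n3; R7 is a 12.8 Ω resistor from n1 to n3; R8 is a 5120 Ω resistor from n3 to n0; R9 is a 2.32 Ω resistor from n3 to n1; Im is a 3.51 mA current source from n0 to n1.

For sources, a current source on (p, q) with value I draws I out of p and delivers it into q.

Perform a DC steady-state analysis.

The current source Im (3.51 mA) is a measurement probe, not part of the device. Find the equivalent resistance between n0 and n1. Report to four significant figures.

Apply KCL at each of the 3 non-ground nodes and solve the resulting linear system.
Node n1: branches {R1, R2, R7, R9, Im} → V_1 = 1.350
Node n2: branches {R1, R3, R4, R5} → V_2 = 1.350
Node n3: branches {R3, R5, R6, R7, R8, R9} → V_3 = 1.346

R_eq = 384.7 Ω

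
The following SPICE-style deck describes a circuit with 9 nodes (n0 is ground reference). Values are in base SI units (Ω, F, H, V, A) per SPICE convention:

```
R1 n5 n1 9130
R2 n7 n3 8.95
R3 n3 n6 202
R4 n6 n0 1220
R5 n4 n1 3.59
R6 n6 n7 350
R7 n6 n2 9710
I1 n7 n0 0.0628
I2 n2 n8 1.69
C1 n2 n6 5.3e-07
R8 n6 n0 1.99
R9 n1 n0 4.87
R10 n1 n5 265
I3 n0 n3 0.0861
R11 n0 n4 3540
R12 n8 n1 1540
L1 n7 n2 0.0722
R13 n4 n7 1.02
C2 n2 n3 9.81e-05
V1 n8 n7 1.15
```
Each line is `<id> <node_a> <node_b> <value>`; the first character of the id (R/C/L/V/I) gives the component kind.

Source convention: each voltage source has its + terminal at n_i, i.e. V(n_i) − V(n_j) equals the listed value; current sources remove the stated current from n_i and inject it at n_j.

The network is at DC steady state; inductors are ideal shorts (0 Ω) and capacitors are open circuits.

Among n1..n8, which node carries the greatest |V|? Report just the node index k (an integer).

8

Element admittances at DC:
  Y(R1) = 0.0001095 S between n5,n1
  Y(R2) = 0.1117 S between n7,n3
  Y(R3) = 0.004950 S between n3,n6
  Y(R4) = 0.0008197 S between n6,n0
  Y(R5) = 0.2786 S between n4,n1
  Y(R6) = 0.002857 S between n6,n7
  Y(R7) = 0.0001030 S between n6,n2
  I1: injects 0.0628 A into n0 (from n7)
  I2: injects 1.69 A into n8 (from n2)
  Y(C1) = 0.000 S between n2,n6
  Y(R8) = 0.5025 S between n6,n0
  Y(R9) = 0.2053 S between n1,n0
  Y(R10) = 0.003774 S between n1,n5
  I3: injects 0.0861 A into n3 (from n0)
  Y(R11) = 0.0002825 S between n0,n4
  Y(R12) = 0.0006494 S between n8,n1
  L1: short n7↔n2 (DC inductor)
  Y(R13) = 0.9804 S between n4,n7
  Y(C2) = 0.000 S between n2,n3
  V1: constraint V(n8)−V(n7) = 1.15
Assemble and solve the 10×10 MNA system:
  V(n1)=0.08944  V(n2)=0.1705  V(n3)=0.9015  V(n4)=0.1525  V(n5)=0.08944  V(n6)=0.009717  V(n7)=0.1705  V(n8)=1.320
  i(L1)=1.690  i(V1)=1.689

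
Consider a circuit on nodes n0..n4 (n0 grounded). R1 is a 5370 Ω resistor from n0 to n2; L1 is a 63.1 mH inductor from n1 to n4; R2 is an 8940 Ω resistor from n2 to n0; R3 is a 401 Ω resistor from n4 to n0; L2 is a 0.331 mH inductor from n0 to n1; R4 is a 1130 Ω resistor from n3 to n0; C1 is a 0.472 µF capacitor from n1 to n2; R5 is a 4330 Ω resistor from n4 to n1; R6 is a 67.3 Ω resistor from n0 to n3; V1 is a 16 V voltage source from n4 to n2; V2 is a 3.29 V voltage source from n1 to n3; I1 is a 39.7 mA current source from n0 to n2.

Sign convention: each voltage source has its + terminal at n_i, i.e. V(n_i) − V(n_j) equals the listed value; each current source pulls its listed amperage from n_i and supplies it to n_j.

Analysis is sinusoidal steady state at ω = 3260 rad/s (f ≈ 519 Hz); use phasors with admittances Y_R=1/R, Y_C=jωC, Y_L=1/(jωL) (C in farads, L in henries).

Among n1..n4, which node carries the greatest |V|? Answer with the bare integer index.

MNA unknowns: 4 node voltages V₁..V_4 plus 2 source currents (V1, V2)
R1: Y=0.0001862+0.000j on G[0,2]
L1: Y=0.000-0.004861j on G[1,4]
R2: Y=0.0001119+0.000j on G[2,0]
R3: Y=0.002494+0.000j on G[4,0]
L2: Y=0.000-0.9267j on G[0,1]
R4: Y=0.0008850+0.000j on G[3,0]
C1: Y=0.000+0.001539j on G[1,2]
R5: Y=0.0002309+0.000j on G[4,1]
R6: Y=0.01486+0.000j on G[0,3]
V1: row V4−V2=16, i_V1 at 4,2
V2: row V1−V3=3.29, i_V2 at 1,3
I1: z[0]−=0.0397, z[2]+=0.0397
solve → V1=0.03491+0.09523j, V2=-13.33+11.05j, V3=-3.255+0.09523j, V4=2.672+11.05j
aux → i_V1=-0.06053-0.01727j, i_V2=-0.05125+0.001499j

2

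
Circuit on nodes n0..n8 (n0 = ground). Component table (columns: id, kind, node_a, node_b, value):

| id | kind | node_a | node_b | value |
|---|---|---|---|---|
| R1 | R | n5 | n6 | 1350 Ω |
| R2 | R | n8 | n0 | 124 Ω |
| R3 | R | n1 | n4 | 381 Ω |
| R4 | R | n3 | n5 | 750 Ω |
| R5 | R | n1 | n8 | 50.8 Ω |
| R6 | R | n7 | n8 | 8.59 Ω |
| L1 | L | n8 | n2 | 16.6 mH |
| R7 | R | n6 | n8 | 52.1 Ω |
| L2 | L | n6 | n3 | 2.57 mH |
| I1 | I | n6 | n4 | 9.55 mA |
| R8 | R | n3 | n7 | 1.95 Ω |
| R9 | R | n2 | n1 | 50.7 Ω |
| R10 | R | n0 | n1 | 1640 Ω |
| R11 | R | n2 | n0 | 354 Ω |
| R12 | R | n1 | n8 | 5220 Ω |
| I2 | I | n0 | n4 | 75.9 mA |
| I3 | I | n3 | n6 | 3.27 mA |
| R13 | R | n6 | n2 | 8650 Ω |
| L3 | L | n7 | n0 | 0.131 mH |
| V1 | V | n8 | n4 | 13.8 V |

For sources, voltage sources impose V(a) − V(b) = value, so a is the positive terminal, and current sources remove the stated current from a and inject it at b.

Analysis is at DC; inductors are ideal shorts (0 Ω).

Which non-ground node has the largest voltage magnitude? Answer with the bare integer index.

4

Apply KCL at each of the 8 non-ground nodes and solve the resulting linear system.
Node n1: branches {R3, R5, R9, R10, R12} → V_1 = -0.2695
Node n2: branches {L1, R9, R11, R13} → V_2 = 0.5844
Node n3: branches {R4, L2, R8, I3} → V_3 = 0.003259
Node n4: branches {R3, I1, I2, V1} → V_4 = -13.22
Node n5: branches {R1, R4} → V_5 = 0.003259
Node n6: branches {R1, R7, L2, I1, I3, R13} → V_6 = 0.003259
Node n7: branches {R6, R8, L3} → V_7 = 0.000
Node n8: branches {R2, R5, R6, L1, R7, R12, V1} → V_8 = 0.5844
Source currents: i(L1)=0.01856, i(L2)=0.004941, i(L3)=0.06970, i(V1)=-0.1194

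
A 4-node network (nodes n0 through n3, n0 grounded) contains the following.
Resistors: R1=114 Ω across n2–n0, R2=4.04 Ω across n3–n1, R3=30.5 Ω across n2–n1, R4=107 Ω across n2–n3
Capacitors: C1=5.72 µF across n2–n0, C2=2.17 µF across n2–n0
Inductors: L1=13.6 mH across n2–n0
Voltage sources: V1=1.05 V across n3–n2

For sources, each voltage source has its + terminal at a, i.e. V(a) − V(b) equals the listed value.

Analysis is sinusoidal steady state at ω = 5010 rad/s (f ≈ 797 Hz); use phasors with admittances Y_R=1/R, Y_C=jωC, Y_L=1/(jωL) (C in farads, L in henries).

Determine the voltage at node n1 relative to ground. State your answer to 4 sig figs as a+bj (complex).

0.9272+0.000j V

Apply KCL at each of the 3 non-ground nodes and solve the resulting linear system.
Node n1: branches {R2, R3} → V_1 = 0.9272+0.000j
Node n2: branches {R1, C1, C2, L1, R3, R4, V1} → V_2 = 0.000+0.000j
Node n3: branches {R2, R4, V1} → V_3 = 1.050+0.000j
Source currents: i(V1)=-0.04021+0.000j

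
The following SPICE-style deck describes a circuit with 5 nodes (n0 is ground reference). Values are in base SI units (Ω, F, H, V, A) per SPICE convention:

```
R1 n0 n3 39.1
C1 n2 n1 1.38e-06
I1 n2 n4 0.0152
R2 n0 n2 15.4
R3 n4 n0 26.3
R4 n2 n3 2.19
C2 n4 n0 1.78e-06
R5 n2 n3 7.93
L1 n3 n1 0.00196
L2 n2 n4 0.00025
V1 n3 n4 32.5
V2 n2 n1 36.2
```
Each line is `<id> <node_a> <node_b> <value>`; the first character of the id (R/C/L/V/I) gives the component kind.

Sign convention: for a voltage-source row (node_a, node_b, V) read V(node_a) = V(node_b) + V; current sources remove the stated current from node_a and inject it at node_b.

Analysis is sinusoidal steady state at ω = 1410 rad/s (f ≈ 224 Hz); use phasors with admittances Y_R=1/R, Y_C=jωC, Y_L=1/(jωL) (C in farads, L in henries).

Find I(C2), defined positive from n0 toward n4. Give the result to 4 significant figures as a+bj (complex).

Element admittances at ω=1410 rad/s:
  Y(R1) = 0.02558+0.000j S between n0,n3
  Y(C1) = 0.000+0.001946j S between n2,n1
  I1: injects 0.0152 A into n4 (from n2)
  Y(R2) = 0.06494+0.000j S between n0,n2
  Y(R3) = 0.03802+0.000j S between n4,n0
  Y(R4) = 0.4566+0.000j S between n2,n3
  Y(C2) = 0.000+0.002510j S between n4,n0
  Y(R5) = 0.1261+0.000j S between n2,n3
  Y(L1) = 0.000-0.3618j S between n3,n1
  Y(L2) = 0.000-2.837j S between n2,n4
  V1: constraint V(n3)−V(n4) = 32.5
  V2: constraint V(n2)−V(n1) = 36.2
Assemble and solve the 6×6 MNA system:
  V(n1)=-38.44+2.385j  V(n2)=-2.241+2.385j  V(n3)=21.64-2.006j  V(n4)=-10.86-2.006j
  i(V1)=-12.88+24.35j  i(V2)=1.589+21.67j

-0.005035+0.02726j A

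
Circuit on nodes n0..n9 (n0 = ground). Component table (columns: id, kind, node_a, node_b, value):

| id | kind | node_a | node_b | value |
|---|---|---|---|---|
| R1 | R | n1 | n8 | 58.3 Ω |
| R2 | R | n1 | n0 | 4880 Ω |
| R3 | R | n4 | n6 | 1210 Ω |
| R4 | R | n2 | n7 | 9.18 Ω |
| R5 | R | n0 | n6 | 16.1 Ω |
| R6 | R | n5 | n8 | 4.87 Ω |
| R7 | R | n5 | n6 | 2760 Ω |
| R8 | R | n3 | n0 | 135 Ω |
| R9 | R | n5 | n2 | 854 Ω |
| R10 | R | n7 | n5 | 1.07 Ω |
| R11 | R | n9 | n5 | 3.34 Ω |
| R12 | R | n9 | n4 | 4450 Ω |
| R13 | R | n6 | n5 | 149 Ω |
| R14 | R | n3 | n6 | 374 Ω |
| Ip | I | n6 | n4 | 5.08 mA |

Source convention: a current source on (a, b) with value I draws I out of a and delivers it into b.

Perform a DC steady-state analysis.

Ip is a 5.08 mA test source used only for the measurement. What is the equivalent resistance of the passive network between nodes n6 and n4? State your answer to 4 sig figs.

MNA unknowns: 9 node voltages V₁..V_9
R1: Y=0.01715 on G[1,8]
R2: Y=0.0002049 on G[1,0]
R3: Y=0.0008264 on G[4,6]
R4: Y=0.1089 on G[2,7]
R5: Y=0.06211 on G[0,6]
R6: Y=0.2053 on G[5,8]
R7: Y=0.0003623 on G[5,6]
R8: Y=0.007407 on G[3,0]
R9: Y=0.001171 on G[5,2]
R10: Y=0.9346 on G[7,5]
R11: Y=0.2994 on G[9,5]
R12: Y=0.0002247 on G[9,4]
R13: Y=0.006711 on G[6,5]
R14: Y=0.002674 on G[3,6]
Ip: z[6]−=0.00508, z[4]+=0.00508
solve → V1=0.1433, V2=0.1452, V3=-0.0001216, V4=4.864, V5=0.1452, V6=-0.0004584, V7=0.1452, V8=0.1450, V9=0.1487

R_eq = 957.6 Ω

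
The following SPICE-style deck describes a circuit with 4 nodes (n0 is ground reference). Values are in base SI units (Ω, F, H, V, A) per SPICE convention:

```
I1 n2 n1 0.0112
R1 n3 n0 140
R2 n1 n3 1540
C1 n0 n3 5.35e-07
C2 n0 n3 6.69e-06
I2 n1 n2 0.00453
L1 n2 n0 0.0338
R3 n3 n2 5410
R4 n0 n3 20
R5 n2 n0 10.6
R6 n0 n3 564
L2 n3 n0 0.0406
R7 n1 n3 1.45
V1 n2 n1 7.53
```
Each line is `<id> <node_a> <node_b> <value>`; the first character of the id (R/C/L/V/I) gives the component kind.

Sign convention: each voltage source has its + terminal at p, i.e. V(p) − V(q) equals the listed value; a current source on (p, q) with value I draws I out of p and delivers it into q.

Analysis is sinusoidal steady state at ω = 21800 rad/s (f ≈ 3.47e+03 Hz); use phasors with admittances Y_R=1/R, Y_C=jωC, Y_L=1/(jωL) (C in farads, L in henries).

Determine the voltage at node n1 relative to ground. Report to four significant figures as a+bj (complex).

-2.648+1.960j V

MNA unknowns: 3 node voltages V₁..V_3 plus 1 source current (V1)
I1: z[2]−=0.0112, z[1]+=0.0112
R1: Y=0.007143+0.000j on G[3,0]
R2: Y=0.0006494+0.000j on G[1,3]
C1: Y=0.000+0.01166j on G[0,3]
C2: Y=0.000+0.1458j on G[0,3]
I2: z[1]−=0.00453, z[2]+=0.00453
L1: Y=0.000-0.001357j on G[2,0]
R3: Y=0.0001848+0.000j on G[3,2]
R4: Y=0.05000+0.000j on G[0,3]
R5: Y=0.09434+0.000j on G[2,0]
R6: Y=0.001773+0.000j on G[0,3]
L2: Y=0.000-0.001130j on G[3,0]
R7: Y=0.6897+0.000j on G[1,3]
V1: row V2−V1=7.53, i_V1 at 2,1
solve → V1=-2.648+1.960j, V2=4.882+1.960j, V3=-1.975+2.218j
aux → i_V1=-0.4711-0.1782j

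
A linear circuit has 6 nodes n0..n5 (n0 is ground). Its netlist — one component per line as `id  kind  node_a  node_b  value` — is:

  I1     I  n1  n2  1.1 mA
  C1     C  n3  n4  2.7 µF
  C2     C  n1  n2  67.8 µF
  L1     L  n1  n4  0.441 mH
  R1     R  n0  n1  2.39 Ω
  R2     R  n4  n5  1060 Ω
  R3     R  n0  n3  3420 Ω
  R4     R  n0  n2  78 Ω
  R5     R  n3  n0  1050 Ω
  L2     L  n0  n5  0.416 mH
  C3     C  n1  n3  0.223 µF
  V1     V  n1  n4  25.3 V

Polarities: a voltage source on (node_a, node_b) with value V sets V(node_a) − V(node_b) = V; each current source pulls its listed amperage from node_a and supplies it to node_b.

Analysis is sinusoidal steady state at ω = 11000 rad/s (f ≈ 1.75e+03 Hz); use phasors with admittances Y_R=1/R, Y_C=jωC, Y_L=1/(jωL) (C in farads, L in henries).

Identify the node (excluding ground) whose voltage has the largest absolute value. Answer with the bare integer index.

4

Apply KCL at each of the 5 non-ground nodes and solve the resulting linear system.
Node n1: branches {I1, C2, L1, R1, C3, V1} → V_1 = 0.1221+0.002326j
Node n2: branches {I1, C2, R4} → V_2 = 0.1220+0.002949j
Node n3: branches {C1, R3, R5, C3} → V_3 = -23.21-0.8963j
Node n4: branches {C1, L1, R2, V1} → V_4 = -25.18+0.002326j
Node n5: branches {R2, L2} → V_5 = -0.0004793-0.1087j
Source currents: i(V1)=-0.05044+5.157j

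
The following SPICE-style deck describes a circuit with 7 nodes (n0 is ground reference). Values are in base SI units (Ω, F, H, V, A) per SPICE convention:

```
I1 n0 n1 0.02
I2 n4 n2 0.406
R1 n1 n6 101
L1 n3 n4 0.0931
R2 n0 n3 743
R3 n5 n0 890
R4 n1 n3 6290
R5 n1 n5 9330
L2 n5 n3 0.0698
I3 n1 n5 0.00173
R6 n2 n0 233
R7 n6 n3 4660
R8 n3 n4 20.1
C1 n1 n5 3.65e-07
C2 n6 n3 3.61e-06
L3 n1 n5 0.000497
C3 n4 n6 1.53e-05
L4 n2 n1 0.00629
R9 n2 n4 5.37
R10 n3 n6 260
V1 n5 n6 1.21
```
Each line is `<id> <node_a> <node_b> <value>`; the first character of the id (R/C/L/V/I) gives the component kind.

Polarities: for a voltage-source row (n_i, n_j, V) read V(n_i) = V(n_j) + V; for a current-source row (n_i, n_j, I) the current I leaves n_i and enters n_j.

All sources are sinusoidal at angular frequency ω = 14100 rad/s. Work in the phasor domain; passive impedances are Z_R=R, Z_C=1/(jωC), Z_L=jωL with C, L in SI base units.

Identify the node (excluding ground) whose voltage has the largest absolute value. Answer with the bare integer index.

2

Element admittances at ω=14100 rad/s:
  I1: injects 0.02 A into n1 (from n0)
  I2: injects 0.406 A into n2 (from n4)
  Y(R1) = 0.009901+0.000j S between n1,n6
  Y(L1) = 0.000-0.0007618j S between n3,n4
  Y(R2) = 0.001346+0.000j S between n0,n3
  Y(R3) = 0.001124+0.000j S between n5,n0
  Y(R4) = 0.0001590+0.000j S between n1,n3
  Y(R5) = 0.0001072+0.000j S between n1,n5
  Y(L2) = 0.000-0.001016j S between n5,n3
  I3: injects 0.00173 A into n5 (from n1)
  Y(R6) = 0.004292+0.000j S between n2,n0
  Y(R7) = 0.0002146+0.000j S between n6,n3
  Y(R8) = 0.04975+0.000j S between n3,n4
  Y(C1) = 0.000+0.005147j S between n1,n5
  Y(C2) = 0.000+0.05090j S between n6,n3
  Y(L3) = 0.000-0.1427j S between n1,n5
  Y(C3) = 0.000+0.2157j S between n4,n6
  Y(L4) = 0.000-0.01128j S between n2,n1
  Y(R9) = 0.1862+0.000j S between n2,n4
  Y(R10) = 0.003846+0.000j S between n3,n6
  V1: constraint V(n5)−V(n6) = 1.21
Assemble and solve the 7×7 MNA system:
  V(n1)=2.685-0.04020j  V(n2)=3.529+0.04081j  V(n3)=1.426-0.05848j  V(n4)=1.435-0.009319j  V(n5)=2.613-0.08584j  V(n6)=1.403-0.08584j
  i(V1)=0.005108-0.008663j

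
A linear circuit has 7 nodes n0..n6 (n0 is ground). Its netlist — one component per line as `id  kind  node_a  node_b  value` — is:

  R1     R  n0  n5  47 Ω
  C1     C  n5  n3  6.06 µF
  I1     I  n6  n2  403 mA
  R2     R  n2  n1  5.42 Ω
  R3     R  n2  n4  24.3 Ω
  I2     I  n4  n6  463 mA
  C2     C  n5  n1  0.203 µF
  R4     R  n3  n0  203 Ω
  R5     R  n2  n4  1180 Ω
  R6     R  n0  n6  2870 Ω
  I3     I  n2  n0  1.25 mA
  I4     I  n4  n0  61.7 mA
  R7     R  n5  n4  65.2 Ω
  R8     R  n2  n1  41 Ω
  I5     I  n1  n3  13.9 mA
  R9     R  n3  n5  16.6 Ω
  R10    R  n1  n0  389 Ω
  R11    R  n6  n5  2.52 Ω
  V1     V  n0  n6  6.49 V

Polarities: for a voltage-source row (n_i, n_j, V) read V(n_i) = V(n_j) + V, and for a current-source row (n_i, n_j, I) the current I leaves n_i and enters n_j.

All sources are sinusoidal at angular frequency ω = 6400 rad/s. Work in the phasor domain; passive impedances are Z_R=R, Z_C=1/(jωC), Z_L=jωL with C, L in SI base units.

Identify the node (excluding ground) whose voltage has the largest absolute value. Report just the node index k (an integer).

Apply KCL at each of the 6 non-ground nodes and solve the resulting linear system.
Node n1: branches {R2, C2, R8, I5, R10} → V_1 = -4.936-0.1358j
Node n2: branches {I1, R2, R3, R5, I3, R8} → V_2 = -4.929-0.1286j
Node n3: branches {C1, R4, I5, R9} → V_3 = -5.843-0.3007j
Node n4: branches {R3, I2, R5, I4, R7} → V_4 = -14.46-0.09303j
Node n5: branches {R1, C1, C2, R7, R9, R11} → V_5 = -6.355+0.004378j
Node n6: branches {I1, I2, R6, R11, V1} → V_6 = -6.490+0.000j
Source currents: i(V1)=-0.1160-0.001737j

4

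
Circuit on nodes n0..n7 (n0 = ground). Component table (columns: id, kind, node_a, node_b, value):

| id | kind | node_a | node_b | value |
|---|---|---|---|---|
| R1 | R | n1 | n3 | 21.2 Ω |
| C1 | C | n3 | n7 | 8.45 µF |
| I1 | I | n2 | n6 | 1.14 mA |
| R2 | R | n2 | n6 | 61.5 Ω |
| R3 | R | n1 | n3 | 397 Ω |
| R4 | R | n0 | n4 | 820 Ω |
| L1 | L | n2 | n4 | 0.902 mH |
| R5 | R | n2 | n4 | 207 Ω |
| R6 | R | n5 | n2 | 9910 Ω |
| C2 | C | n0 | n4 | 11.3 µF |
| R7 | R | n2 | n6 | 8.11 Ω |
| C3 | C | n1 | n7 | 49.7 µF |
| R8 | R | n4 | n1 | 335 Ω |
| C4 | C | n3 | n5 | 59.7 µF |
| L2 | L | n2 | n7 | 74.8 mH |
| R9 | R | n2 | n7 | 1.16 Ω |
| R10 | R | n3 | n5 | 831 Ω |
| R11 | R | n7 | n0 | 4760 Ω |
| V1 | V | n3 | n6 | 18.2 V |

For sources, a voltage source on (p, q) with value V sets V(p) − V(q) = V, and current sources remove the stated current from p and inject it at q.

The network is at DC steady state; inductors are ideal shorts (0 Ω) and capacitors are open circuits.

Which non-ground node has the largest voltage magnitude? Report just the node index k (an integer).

Element admittances at DC:
  Y(R1) = 0.04717 S between n1,n3
  Y(C1) = 0.000 S between n3,n7
  I1: injects 0.00114 A into n6 (from n2)
  Y(R2) = 0.01626 S between n2,n6
  Y(R3) = 0.002519 S between n1,n3
  Y(R4) = 0.001220 S between n0,n4
  L1: short n2↔n4 (DC inductor)
  Y(R5) = 0.004831 S between n2,n4
  Y(R6) = 0.0001009 S between n5,n2
  Y(C2) = 0.000 S between n0,n4
  Y(R7) = 0.1233 S between n2,n6
  Y(C3) = 0.000 S between n1,n7
  Y(R8) = 0.002985 S between n4,n1
  Y(C4) = 0.000 S between n3,n5
  L2: short n2↔n7 (DC inductor)
  Y(R9) = 0.8621 S between n2,n7
  Y(R10) = 0.001203 S between n3,n5
  Y(R11) = 0.0002101 S between n7,n0
  V1: constraint V(n3)−V(n6) = 18.2
Assemble and solve the 10×10 MNA system:
  V(n1)=16.83  V(n2)=0.000  V(n3)=17.84  V(n4)=0.000  V(n5)=16.46  V(n6)=-0.3636  V(n7)=0.000
  i(L1)=-0.05023  i(L2)=0.000  i(V1)=-0.05189

3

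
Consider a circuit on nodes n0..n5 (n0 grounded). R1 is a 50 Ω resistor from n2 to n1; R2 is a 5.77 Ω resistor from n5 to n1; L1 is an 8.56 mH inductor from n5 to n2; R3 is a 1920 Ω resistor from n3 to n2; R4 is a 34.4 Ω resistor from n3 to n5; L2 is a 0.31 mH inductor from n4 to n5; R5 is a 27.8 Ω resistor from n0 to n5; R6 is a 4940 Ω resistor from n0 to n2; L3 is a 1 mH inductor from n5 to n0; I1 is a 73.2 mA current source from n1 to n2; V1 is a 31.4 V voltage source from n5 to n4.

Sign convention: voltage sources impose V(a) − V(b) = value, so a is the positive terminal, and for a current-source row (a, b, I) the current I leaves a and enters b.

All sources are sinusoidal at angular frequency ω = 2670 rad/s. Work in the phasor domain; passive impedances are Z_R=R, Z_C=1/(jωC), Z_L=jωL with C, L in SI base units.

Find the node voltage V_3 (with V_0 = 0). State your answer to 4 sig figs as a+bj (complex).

Element admittances at ω=2670 rad/s:
  Y(R1) = 0.02000+0.000j S between n2,n1
  Y(R2) = 0.1733+0.000j S between n5,n1
  Y(L1) = 0.000-0.04375j S between n5,n2
  Y(R3) = 0.0005208+0.000j S between n3,n2
  Y(R4) = 0.02907+0.000j S between n3,n5
  Y(L2) = 0.000-1.208j S between n4,n5
  Y(R5) = 0.03597+0.000j S between n0,n5
  Y(R6) = 0.0002024+0.000j S between n0,n2
  Y(L3) = 0.000-0.3745j S between n5,n0
  I1: injects 0.0732 A into n2 (from n1)
  V1: constraint V(n5)−V(n4) = 31.4
Assemble and solve the 6×6 MNA system:
  V(n1)=-0.3220+0.1310j  V(n2)=0.5416+1.269j  V(n3)=0.01017+0.02199j  V(n4)=-31.40-0.0003553j  V(n5)=0.0006518-0.0003553j
  i(V1)=0.000+37.94j

0.01017+0.02199j V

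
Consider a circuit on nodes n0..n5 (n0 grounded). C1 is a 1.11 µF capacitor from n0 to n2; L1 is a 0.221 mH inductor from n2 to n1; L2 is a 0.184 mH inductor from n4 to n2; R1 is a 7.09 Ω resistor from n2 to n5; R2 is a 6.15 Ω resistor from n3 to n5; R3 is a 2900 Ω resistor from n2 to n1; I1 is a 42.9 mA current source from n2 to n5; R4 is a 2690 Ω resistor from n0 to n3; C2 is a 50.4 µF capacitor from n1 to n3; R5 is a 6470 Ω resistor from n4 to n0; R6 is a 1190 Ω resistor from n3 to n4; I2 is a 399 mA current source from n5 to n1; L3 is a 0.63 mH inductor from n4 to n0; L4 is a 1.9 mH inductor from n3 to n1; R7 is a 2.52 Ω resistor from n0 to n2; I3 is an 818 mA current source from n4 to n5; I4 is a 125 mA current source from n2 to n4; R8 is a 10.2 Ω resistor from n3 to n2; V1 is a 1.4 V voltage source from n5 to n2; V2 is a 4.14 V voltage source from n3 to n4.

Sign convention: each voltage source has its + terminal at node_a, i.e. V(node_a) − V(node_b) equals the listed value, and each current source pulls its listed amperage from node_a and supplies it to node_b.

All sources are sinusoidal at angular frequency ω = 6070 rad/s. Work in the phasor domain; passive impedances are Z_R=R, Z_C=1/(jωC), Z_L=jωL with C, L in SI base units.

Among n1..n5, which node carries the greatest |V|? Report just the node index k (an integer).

Apply KCL at each of the 5 non-ground nodes and solve the resulting linear system.
Node n1: branches {L1, R3, C2, I2, L4} → V_1 = -0.9059+2.727j
Node n2: branches {C1, L1, L2, R1, R3, I1, R7, I4, R8, V1} → V_2 = 1.006+0.9448j
Node n3: branches {R2, R4, C2, R6, L4, R8, V2} → V_3 = 5.597-1.510j
Node n4: branches {L2, R5, R6, L3, I3, I4, V2} → V_4 = 1.457-1.510j
Node n5: branches {R1, R2, I1, I2, I3, V1} → V_5 = 2.406+0.9448j
Source currents: i(V1)=0.7833-0.3992j, i(V2)=-1.903-0.7850j

3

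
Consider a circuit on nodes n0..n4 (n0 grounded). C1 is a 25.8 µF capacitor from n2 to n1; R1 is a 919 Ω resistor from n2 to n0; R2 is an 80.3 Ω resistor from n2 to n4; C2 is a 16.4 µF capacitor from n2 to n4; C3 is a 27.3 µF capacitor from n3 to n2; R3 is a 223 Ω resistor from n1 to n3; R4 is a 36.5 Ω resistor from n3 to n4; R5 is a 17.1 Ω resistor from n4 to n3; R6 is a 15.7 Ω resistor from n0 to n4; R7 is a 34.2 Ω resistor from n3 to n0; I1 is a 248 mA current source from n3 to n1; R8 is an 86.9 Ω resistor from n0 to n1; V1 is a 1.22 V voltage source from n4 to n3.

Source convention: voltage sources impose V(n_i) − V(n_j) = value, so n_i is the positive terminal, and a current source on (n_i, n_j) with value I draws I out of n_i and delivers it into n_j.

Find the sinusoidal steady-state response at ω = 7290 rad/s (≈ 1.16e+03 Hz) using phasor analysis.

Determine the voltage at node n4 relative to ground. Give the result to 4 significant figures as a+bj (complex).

Apply KCL at each of the 4 non-ground nodes and solve the resulting linear system.
Node n1: branches {C1, R3, I1, R8} → V_1 = -0.07250-1.864j
Node n2: branches {C1, R1, R2, C2, C3} → V_2 = -0.2366-0.5587j
Node n3: branches {C3, R3, R4, R5, R7, I1, V1} → V_3 = -0.8244+0.2373j
Node n4: branches {R2, C2, R4, R5, R6, V1} → V_4 = 0.3956+0.2373j
Source currents: i(V1)=-0.04267-0.1006j

0.3956+0.2373j V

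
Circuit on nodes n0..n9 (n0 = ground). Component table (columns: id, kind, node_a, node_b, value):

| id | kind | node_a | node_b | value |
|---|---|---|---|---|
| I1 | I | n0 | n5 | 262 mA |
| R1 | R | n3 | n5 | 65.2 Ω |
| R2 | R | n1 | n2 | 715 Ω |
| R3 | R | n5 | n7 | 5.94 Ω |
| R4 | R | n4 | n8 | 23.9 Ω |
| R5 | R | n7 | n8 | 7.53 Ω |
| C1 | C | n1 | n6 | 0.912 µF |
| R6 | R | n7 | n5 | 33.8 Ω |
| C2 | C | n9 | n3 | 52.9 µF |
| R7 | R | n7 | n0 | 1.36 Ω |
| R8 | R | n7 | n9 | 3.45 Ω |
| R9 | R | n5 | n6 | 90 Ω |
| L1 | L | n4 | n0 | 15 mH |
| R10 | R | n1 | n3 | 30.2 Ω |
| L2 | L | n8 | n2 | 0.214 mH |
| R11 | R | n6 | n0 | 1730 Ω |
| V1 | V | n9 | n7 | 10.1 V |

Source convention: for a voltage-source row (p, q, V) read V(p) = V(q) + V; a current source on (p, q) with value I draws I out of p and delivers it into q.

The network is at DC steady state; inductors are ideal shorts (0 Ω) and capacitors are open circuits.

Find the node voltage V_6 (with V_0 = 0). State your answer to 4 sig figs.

Apply KCL at each of the 9 non-ground nodes and solve the resulting linear system.
Node n1: branches {R2, C1, R10} → V_1 = 1.488
Node n2: branches {R2, L2} → V_2 = 0.2682
Node n3: branches {R1, C2, R10} → V_3 = 1.539
Node n4: branches {R4, L1} → V_4 = 0.000
Node n5: branches {I1, R1, R3, R6, R9} → V_5 = 1.650
Node n6: branches {C1, R9, R11} → V_6 = 1.569
Node n7: branches {R3, R5, R6, R7, R8, V1} → V_7 = 0.3398
Node n8: branches {R4, R5, L2} → V_8 = 0.2682
Node n9: branches {C2, R8, V1} → V_9 = 10.44
Source currents: i(L1)=0.01122, i(L2)=-0.001705, i(V1)=-2.928

1.569 V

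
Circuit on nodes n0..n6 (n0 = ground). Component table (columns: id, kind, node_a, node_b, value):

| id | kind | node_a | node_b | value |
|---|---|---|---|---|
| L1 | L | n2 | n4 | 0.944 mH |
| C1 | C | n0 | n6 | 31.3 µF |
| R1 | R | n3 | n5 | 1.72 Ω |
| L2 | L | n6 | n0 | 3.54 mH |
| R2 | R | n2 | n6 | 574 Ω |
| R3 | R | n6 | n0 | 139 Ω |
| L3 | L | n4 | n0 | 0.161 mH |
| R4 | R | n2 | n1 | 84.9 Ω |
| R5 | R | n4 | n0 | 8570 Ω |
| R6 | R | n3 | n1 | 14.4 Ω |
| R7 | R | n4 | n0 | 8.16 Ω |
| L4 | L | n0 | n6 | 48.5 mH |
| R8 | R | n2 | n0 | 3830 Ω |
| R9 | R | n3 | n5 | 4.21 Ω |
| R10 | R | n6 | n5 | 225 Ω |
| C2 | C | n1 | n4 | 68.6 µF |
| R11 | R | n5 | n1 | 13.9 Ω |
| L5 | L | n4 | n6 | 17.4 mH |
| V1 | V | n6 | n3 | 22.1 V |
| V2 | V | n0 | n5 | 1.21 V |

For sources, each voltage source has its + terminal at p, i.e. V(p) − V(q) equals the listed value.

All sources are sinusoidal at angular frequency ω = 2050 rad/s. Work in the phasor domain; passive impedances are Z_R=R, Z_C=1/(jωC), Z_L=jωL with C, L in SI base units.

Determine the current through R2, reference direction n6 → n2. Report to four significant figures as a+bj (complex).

Apply KCL at each of the 6 non-ground nodes and solve the resulting linear system.
Node n1: branches {R4, R6, C2, R11} → V_1 = -0.03679+1.397j
Node n2: branches {L1, R2, R4, R8} → V_2 = 0.1485+0.02497j
Node n3: branches {R1, R6, R9, V1} → V_3 = -1.761+2.622j
Node n4: branches {L1, L3, R5, R7, C2, L5} → V_4 = 0.1885-0.03880j
Node n5: branches {R1, R9, R10, R11, V2} → V_5 = -1.210+0.000j
Node n6: branches {C1, L2, R2, R3, L4, R10, L5, V1} → V_6 = 20.34+2.622j
Source currents: i(V1)=-0.5713+2.232j, i(V2)=0.2713-2.259j

0.03517+0.004524j A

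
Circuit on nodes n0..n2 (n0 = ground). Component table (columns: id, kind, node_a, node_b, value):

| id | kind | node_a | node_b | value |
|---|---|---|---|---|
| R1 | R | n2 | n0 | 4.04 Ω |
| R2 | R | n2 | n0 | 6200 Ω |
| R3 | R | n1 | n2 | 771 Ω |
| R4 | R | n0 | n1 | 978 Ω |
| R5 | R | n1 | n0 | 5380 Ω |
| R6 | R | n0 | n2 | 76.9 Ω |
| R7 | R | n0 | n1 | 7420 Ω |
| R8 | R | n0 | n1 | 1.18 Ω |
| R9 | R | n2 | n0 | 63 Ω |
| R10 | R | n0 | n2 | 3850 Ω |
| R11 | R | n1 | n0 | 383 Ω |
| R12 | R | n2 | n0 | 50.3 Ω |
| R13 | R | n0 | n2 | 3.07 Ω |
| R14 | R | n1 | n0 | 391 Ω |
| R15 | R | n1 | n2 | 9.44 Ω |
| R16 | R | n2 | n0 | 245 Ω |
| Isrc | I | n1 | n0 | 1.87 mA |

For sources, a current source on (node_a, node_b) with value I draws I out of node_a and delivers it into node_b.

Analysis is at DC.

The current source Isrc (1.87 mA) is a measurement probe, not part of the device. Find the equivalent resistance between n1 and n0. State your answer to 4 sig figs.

R_eq = 1.058 Ω

Element admittances at DC:
  Y(R1) = 0.2475 S between n2,n0
  Y(R2) = 0.0001613 S between n2,n0
  Y(R3) = 0.001297 S between n1,n2
  Y(R4) = 0.001022 S between n0,n1
  Y(R5) = 0.0001859 S between n1,n0
  Y(R6) = 0.01300 S between n0,n2
  Y(R7) = 0.0001348 S between n0,n1
  Y(R8) = 0.8475 S between n0,n1
  Y(R9) = 0.01587 S between n2,n0
  Y(R10) = 0.0002597 S between n0,n2
  Y(R11) = 0.002611 S between n1,n0
  Y(R12) = 0.01988 S between n2,n0
  Y(R13) = 0.3257 S between n0,n2
  Y(R14) = 0.002558 S between n1,n0
  Y(R15) = 0.1059 S between n1,n2
  Y(R16) = 0.004082 S between n2,n0
  Isrc: injects 0.00187 A into n0 (from n1)
Assemble and solve the 2×2 MNA system:
  V(n1)=-0.001978  V(n2)=-0.0002890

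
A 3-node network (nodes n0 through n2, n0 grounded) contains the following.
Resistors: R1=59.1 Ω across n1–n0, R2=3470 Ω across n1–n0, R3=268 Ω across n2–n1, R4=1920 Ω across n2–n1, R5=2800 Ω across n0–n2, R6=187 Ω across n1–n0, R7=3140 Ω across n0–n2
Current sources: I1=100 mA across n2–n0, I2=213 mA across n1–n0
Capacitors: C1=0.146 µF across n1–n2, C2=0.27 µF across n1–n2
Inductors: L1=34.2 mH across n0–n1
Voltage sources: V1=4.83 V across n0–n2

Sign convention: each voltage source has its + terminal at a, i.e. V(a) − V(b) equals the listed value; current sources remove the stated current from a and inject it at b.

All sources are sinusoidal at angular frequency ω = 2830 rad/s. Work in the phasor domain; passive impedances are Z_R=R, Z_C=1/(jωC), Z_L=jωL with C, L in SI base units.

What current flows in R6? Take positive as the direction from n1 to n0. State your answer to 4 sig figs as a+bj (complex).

-0.04137-0.01526j A

MNA unknowns: 2 node voltages V₁..V_2 plus 1 source current (V1)
R1: Y=0.01692+0.000j on G[1,0]
R2: Y=0.0002882+0.000j on G[1,0]
R3: Y=0.003731+0.000j on G[2,1]
I1: z[2]−=0.1, z[0]+=0.1
I2: z[1]−=0.213, z[0]+=0.213
C1: Y=0.000+0.0004132j on G[1,2]
C2: Y=0.000+0.0007641j on G[1,2]
R4: Y=0.0005208+0.000j on G[2,1]
R5: Y=0.0003571+0.000j on G[0,2]
R6: Y=0.005348+0.000j on G[1,0]
L1: Y=0.000-0.01033j on G[0,1]
R7: Y=0.0003185+0.000j on G[0,2]
V1: row V0−V2=4.83, i_V1 at 0,2
solve → V1=-7.737-2.854j, V2=-4.830+0.000j
aux → i_V1=0.1057+0.01556j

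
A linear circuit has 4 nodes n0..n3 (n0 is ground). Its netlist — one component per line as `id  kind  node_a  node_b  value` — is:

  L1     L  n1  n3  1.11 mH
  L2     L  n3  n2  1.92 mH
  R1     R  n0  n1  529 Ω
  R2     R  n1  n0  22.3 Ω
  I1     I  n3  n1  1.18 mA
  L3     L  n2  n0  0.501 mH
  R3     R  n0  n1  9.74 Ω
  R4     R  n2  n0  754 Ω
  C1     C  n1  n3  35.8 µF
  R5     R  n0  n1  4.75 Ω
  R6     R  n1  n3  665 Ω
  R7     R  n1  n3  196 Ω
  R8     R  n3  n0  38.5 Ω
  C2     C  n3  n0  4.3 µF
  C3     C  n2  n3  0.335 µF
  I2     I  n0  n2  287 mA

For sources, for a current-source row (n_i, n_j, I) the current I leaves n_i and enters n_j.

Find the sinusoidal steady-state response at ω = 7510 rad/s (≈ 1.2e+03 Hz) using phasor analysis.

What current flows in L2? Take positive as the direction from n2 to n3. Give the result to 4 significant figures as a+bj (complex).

0.07837+0.01487j A

MNA unknowns: 3 node voltages V₁..V_3
L1: Y=0.000-0.1200j on G[1,3]
L2: Y=0.000-0.06935j on G[3,2]
R1: Y=0.001890+0.000j on G[0,1]
R2: Y=0.04484+0.000j on G[1,0]
I1: z[3]−=0.00118, z[1]+=0.00118
L3: Y=0.000-0.2658j on G[2,0]
R3: Y=0.1027+0.000j on G[0,1]
R4: Y=0.001326+0.000j on G[2,0]
C1: Y=0.000+0.2689j on G[1,3]
R5: Y=0.2105+0.000j on G[0,1]
R6: Y=0.001504+0.000j on G[1,3]
R7: Y=0.005102+0.000j on G[1,3]
R8: Y=0.02597+0.000j on G[3,0]
C2: Y=0.000+0.03229j on G[3,0]
C3: Y=0.000+0.002516j on G[2,3]
I2: z[0]−=0.287, z[2]+=0.287
solve → V1=0.1602+0.03954j, V2=0.05790+0.7954j, V3=0.2724-0.3347j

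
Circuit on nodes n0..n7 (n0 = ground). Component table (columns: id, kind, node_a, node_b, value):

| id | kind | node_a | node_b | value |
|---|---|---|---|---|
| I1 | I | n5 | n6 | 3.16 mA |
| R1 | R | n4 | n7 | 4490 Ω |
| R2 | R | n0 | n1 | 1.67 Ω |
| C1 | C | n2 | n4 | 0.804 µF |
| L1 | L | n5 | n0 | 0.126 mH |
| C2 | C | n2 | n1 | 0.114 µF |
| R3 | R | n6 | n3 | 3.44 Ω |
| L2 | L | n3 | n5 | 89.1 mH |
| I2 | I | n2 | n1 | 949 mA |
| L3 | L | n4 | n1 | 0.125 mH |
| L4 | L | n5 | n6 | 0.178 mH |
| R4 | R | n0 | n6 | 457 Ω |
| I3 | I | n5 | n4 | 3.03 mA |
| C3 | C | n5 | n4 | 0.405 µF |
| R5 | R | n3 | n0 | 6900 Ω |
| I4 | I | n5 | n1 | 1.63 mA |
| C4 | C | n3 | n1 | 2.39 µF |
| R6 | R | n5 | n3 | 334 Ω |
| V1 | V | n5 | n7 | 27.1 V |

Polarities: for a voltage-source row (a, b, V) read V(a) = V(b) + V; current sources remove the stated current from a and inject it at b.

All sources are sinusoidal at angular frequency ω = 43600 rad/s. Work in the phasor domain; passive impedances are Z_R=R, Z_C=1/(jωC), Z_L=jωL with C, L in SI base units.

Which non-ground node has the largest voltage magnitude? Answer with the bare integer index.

7

Apply KCL at each of the 7 non-ground nodes and solve the resulting linear system.
Node n1: branches {R2, C2, I2, L3, I4, C4} → V_1 = -0.04001+0.09694j
Node n2: branches {C1, C2, I2} → V_2 = -0.08015+19.28j
Node n3: branches {R3, L2, R5, C4, R6} → V_3 = 0.4383-0.5657j
Node n4: branches {R1, C1, L3, I3, C3} → V_4 = -0.08584-5.071j
Node n5: branches {I1, L1, L2, L4, I3, C3, I4, R6, V1} → V_5 = 0.3136+0.1231j
Node n6: branches {I1, R3, L4, R4} → V_6 = 0.6767-0.4017j
Node n7: branches {R1, V1} → V_7 = -26.79+0.1231j
Source currents: i(V1)=-0.005947+0.001157j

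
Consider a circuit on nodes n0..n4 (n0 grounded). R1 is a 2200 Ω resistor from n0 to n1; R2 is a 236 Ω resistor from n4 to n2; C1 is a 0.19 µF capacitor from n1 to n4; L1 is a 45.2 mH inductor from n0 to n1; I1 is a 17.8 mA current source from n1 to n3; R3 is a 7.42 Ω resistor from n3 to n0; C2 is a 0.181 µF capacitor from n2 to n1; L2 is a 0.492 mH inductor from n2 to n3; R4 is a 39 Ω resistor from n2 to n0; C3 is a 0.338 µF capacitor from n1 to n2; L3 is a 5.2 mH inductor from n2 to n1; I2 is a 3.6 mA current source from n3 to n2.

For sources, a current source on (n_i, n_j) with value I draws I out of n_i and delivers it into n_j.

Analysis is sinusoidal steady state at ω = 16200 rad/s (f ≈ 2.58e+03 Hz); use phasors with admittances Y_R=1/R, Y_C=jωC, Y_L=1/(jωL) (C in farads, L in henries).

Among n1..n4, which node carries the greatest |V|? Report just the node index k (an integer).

1

Element admittances at ω=16200 rad/s:
  Y(R1) = 0.0004545+0.000j S between n0,n1
  Y(R2) = 0.004237+0.000j S between n4,n2
  Y(C1) = 0.000+0.003078j S between n1,n4
  Y(L1) = 0.000-0.001366j S between n0,n1
  I1: injects 0.0178 A into n3 (from n1)
  Y(R3) = 0.1348+0.000j S between n3,n0
  Y(C2) = 0.000+0.002932j S between n2,n1
  Y(L2) = 0.000-0.1255j S between n2,n3
  Y(R4) = 0.02564+0.000j S between n2,n0
  Y(C3) = 0.000+0.005476j S between n1,n2
  Y(L3) = 0.000-0.01187j S between n2,n1
  I2: injects 0.0036 A into n2 (from n3)
Assemble and solve the 4×4 MNA system:
  V(n1)=-2.908-4.353j  V(n2)=0.04715-0.06695j  V(n3)=0.04495-0.002052j  V(n4)=1.064-2.953j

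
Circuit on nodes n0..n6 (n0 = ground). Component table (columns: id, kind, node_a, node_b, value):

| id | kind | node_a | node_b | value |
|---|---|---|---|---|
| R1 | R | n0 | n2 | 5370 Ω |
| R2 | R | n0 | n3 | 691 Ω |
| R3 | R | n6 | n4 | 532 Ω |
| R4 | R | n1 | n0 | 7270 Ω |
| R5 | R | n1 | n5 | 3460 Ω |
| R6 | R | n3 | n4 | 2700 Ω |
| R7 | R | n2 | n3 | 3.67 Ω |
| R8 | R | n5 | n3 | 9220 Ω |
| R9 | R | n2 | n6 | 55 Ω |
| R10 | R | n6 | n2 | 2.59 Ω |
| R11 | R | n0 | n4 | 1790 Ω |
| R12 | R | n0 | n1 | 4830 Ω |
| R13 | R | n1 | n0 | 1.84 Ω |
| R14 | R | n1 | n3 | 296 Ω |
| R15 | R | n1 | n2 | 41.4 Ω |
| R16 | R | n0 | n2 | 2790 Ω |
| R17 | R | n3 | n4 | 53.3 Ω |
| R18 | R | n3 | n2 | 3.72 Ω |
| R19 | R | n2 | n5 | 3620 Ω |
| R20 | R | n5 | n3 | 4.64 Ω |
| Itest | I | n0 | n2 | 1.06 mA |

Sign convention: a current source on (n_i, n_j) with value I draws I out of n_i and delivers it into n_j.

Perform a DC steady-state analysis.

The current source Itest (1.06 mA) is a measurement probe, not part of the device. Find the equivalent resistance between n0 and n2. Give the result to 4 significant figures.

R_eq = 34.54 Ω

Apply KCL at each of the 6 non-ground nodes and solve the resulting linear system.
Node n1: branches {R4, R5, R12, R13, R14, R15} → V_1 = 0.001780
Node n2: branches {R1, R7, R9, R10, R15, R16, R18, R19, Itest} → V_2 = 0.03662
Node n3: branches {R2, R6, R7, R8, R14, R17, R18, R20} → V_3 = 0.03625
Node n4: branches {R3, R6, R11, R17} → V_4 = 0.03534
Node n5: branches {R5, R8, R19, R20} → V_5 = 0.03621
Node n6: branches {R3, R9, R10} → V_6 = 0.03661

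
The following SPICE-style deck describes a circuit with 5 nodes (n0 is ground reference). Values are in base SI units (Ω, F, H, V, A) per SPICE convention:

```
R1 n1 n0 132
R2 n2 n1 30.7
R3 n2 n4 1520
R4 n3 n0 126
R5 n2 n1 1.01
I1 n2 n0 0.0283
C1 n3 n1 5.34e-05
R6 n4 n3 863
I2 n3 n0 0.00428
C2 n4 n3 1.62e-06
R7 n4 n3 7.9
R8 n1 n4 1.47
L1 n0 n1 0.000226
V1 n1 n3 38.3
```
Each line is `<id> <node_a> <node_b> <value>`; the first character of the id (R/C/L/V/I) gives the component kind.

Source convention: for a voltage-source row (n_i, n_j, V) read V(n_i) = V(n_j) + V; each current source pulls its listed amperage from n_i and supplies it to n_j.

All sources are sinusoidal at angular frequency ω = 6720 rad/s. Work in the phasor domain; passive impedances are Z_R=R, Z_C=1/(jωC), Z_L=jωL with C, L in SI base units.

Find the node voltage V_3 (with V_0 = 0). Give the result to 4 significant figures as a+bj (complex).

Apply KCL at each of the 4 non-ground nodes and solve the resulting linear system.
Node n1: branches {R1, R2, R5, C1, R8, L1, V1} → V_1 = 0.009705+0.4119j
Node n2: branches {R2, R3, R5, I1} → V_2 = -0.02184+0.4117j
Node n3: branches {R4, C1, R6, I2, C2, R7, V1} → V_3 = -38.29+0.4119j
Node n4: branches {R3, R6, C2, R7, R8} → V_4 = -6.046-0.02214j
Source currents: i(V1)=-4.423-14.04j

-38.29+0.4119j V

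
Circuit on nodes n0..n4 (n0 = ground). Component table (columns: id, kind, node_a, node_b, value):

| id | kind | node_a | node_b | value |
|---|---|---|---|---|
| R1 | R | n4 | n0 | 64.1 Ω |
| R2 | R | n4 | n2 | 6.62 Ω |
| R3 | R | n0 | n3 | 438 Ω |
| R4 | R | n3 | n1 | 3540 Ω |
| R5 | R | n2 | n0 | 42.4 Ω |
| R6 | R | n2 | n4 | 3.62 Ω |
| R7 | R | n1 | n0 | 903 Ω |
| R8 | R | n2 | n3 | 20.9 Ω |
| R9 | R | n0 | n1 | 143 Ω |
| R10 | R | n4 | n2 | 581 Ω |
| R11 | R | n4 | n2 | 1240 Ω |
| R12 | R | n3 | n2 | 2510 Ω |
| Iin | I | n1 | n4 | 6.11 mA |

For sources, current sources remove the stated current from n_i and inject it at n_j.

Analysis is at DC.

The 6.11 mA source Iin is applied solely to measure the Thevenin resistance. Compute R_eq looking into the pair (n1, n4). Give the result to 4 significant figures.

Element admittances at DC:
  Y(R1) = 0.01560 S between n4,n0
  Y(R2) = 0.1511 S between n4,n2
  Y(R3) = 0.002283 S between n0,n3
  Y(R4) = 0.0002825 S between n3,n1
  Y(R5) = 0.02358 S between n2,n0
  Y(R6) = 0.2762 S between n2,n4
  Y(R7) = 0.001107 S between n1,n0
  Y(R8) = 0.04785 S between n2,n3
  Y(R9) = 0.006993 S between n0,n1
  Y(R10) = 0.001721 S between n4,n2
  Y(R11) = 0.0008065 S between n4,n2
  Y(R12) = 0.0003984 S between n3,n2
  Iin: injects 0.00611 A into n4 (from n1)
Assemble and solve the 4×4 MNA system:
  V(n1)=-0.7246  V(n2)=0.1388  V(n3)=0.1278  V(n4)=0.1477

R_eq = 142.8 Ω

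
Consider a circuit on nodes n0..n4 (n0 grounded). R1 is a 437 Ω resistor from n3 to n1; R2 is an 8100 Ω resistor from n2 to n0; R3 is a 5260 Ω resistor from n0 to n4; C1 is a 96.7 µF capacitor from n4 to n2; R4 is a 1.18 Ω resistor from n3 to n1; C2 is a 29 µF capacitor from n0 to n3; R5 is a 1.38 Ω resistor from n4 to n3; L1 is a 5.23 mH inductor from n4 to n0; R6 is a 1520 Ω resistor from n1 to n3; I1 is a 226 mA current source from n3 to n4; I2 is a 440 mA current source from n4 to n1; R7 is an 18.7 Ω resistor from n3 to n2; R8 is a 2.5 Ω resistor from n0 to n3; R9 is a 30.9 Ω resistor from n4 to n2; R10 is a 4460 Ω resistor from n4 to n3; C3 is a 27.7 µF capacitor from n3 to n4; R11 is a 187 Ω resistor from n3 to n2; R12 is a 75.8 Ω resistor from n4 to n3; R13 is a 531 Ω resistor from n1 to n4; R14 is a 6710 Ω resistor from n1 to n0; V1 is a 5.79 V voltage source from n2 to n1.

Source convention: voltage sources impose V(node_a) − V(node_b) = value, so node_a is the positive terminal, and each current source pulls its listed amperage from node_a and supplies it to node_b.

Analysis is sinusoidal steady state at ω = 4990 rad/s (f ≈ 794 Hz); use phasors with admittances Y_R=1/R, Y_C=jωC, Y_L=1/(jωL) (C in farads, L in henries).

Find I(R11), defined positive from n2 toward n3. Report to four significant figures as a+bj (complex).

MNA unknowns: 4 node voltages V₁..V_4 plus 1 source current (V1)
R1: Y=0.002288+0.000j on G[3,1]
R2: Y=0.0001235+0.000j on G[2,0]
R3: Y=0.0001901+0.000j on G[0,4]
C1: Y=0.000+0.4825j on G[4,2]
R4: Y=0.8475+0.000j on G[3,1]
C2: Y=0.000+0.1447j on G[0,3]
R5: Y=0.7246+0.000j on G[4,3]
L1: Y=0.000-0.03832j on G[4,0]
R6: Y=0.0006579+0.000j on G[1,3]
I1: z[3]−=0.226, z[4]+=0.226
I2: z[4]−=0.44, z[1]+=0.44
R7: Y=0.05348+0.000j on G[3,2]
R8: Y=0.4000+0.000j on G[0,3]
R9: Y=0.03236+0.000j on G[4,2]
R10: Y=0.0002242+0.000j on G[4,3]
C3: Y=0.000+0.1382j on G[3,4]
R11: Y=0.005348+0.000j on G[3,2]
R12: Y=0.01319+0.000j on G[4,3]
R13: Y=0.001883+0.000j on G[1,4]
R14: Y=0.0001490+0.000j on G[1,0]
V1: row V2−V1=5.79, i_V1 at 2,1
solve → V1=-1.480-1.117j, V2=4.310-1.117j, V3=-0.08244+0.1888j, V4=1.659+1.557j
aux → i_V1=-1.635-1.115j

0.02349-0.006982j A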